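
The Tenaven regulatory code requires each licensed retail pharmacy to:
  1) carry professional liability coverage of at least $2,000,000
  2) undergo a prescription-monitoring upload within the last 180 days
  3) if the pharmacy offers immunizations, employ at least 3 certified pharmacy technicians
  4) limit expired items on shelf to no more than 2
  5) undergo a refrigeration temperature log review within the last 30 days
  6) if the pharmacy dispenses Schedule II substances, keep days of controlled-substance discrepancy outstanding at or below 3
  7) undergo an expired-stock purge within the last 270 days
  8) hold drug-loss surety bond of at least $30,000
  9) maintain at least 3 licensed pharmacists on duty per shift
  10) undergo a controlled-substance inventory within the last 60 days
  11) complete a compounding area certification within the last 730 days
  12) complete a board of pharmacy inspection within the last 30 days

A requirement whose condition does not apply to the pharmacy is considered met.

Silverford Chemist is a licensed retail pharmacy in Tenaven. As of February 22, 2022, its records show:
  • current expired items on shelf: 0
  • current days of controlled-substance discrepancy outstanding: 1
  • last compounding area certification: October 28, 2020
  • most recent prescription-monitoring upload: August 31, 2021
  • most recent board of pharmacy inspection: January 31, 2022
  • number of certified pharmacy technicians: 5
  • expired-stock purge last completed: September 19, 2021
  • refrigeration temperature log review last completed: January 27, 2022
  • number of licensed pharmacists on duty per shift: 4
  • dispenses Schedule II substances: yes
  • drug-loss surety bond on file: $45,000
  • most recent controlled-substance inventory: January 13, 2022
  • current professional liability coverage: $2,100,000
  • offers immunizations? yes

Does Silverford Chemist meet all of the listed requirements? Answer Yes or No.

Yes

1. professional liability coverage $2,100,000 ≥ $2,000,000 → met
2. prescription-monitoring upload 175 days ago vs limit 180 → met
3. condition 'offers immunizations' holds; certified pharmacy technicians 5 ≥ 3 → met
4. expired items on shelf 0 ≤ 2 → met
5. refrigeration temperature log review 26 days ago vs limit 30 → met
6. condition 'dispenses Schedule II substances' holds; days of controlled-substance discrepancy outstanding 1 ≤ 3 → met
7. expired-stock purge 156 days ago vs limit 270 → met
8. drug-loss surety bond $45,000 ≥ $30,000 → met
9. licensed pharmacists on duty per shift 4 ≥ 3 → met
10. controlled-substance inventory 40 days ago vs limit 60 → met
11. compounding area certification 482 days ago vs limit 730 → met
12. board of pharmacy inspection 22 days ago vs limit 30 → met
All met.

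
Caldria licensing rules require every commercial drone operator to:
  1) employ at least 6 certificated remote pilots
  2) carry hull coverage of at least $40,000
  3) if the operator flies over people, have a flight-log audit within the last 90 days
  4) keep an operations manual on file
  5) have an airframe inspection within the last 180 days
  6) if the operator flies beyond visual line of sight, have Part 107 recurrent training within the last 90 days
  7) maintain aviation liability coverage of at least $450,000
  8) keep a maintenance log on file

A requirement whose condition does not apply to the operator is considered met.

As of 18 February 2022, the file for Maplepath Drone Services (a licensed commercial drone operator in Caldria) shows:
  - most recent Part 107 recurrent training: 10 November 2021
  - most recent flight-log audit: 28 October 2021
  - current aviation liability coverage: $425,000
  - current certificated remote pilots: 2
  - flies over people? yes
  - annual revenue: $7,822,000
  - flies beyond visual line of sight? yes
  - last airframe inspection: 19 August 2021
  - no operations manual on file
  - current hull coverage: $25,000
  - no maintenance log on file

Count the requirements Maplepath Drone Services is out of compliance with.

1. certificated remote pilots 2 < 6 → not met
2. hull coverage $25,000 < $40,000 → not met
3. condition 'flies over people' holds; flight-log audit 113 days ago vs limit 90 → not met
4. operations manual absent → not met
5. airframe inspection 183 days ago vs limit 180 → not met
6. condition 'flies beyond visual line of sight' holds; Part 107 recurrent training 100 days ago vs limit 90 → not met
7. aviation liability coverage $425,000 < $450,000 → not met
8. maintenance log absent → not met
Not met: 8 of 8

8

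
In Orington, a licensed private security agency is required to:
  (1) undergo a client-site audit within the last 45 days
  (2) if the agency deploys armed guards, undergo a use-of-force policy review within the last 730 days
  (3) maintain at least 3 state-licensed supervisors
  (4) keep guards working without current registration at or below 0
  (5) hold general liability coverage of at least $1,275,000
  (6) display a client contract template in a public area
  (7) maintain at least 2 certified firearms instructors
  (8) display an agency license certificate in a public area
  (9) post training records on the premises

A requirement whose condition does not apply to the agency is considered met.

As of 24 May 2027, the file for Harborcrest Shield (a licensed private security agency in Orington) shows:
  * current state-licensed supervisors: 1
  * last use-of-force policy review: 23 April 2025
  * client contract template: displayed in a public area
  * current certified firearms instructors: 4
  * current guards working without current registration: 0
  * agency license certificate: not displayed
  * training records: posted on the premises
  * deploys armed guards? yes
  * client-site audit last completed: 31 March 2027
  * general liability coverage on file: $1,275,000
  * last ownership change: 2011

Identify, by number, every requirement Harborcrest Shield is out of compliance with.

1, 2, 3, 8

1. client-site audit 54 days ago vs limit 45 → not met
2. condition 'deploys armed guards' holds; use-of-force policy review 761 days ago vs limit 730 → not met
3. state-licensed supervisors 1 < 3 → not met
4. guards working without current registration 0 ≤ 0 → met
5. general liability coverage $1,275,000 ≥ $1,275,000 → met
6. client contract template present → met
7. certified firearms instructors 4 ≥ 2 → met
8. agency license certificate absent → not met
9. training records present → met
Not met: 1, 2, 3, 8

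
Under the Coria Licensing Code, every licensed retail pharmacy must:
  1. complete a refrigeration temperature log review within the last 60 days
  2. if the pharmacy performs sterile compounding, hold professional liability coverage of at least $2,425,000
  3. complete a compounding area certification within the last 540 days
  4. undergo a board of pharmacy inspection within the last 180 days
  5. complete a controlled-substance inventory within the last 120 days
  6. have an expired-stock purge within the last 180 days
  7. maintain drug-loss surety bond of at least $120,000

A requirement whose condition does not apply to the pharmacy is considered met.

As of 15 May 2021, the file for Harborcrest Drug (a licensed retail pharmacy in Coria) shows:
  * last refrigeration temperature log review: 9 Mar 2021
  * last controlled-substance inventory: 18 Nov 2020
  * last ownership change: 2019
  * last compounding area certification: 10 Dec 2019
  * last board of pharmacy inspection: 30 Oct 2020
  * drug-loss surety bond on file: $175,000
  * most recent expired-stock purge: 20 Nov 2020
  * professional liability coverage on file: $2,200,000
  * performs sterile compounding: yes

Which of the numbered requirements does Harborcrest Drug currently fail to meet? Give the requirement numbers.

1. refrigeration temperature log review 67 days ago vs limit 60 → not met
2. condition 'performs sterile compounding' holds; professional liability coverage $2,200,000 < $2,425,000 → not met
3. compounding area certification 522 days ago vs limit 540 → met
4. board of pharmacy inspection 197 days ago vs limit 180 → not met
5. controlled-substance inventory 178 days ago vs limit 120 → not met
6. expired-stock purge 176 days ago vs limit 180 → met
7. drug-loss surety bond $175,000 ≥ $120,000 → met
Not met: 1, 2, 4, 5

1, 2, 4, 5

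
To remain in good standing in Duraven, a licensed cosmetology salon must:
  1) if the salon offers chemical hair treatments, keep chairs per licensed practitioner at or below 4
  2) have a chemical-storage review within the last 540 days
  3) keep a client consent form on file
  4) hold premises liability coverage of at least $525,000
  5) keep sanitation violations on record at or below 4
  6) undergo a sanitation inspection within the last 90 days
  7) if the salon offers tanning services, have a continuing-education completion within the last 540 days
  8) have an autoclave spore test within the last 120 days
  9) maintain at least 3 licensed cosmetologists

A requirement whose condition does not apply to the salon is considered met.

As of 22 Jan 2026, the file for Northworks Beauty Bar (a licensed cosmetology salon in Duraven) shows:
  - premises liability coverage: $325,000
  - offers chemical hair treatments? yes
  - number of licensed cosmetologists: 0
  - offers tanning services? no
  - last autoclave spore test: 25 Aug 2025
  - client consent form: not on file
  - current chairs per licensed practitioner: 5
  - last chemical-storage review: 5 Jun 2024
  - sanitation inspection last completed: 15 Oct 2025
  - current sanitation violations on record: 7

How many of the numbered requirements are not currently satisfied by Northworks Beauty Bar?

1. condition 'offers chemical hair treatments' holds; chairs per licensed practitioner 5 > 4 → not met
2. chemical-storage review 596 days ago vs limit 540 → not met
3. client consent form absent → not met
4. premises liability coverage $325,000 < $525,000 → not met
5. sanitation violations on record 7 > 4 → not met
6. sanitation inspection 99 days ago vs limit 90 → not met
7. condition 'offers tanning services' does not hold → requirement n/a → met
8. autoclave spore test 150 days ago vs limit 120 → not met
9. licensed cosmetologists 0 < 3 → not met
Not met: 8 of 9

8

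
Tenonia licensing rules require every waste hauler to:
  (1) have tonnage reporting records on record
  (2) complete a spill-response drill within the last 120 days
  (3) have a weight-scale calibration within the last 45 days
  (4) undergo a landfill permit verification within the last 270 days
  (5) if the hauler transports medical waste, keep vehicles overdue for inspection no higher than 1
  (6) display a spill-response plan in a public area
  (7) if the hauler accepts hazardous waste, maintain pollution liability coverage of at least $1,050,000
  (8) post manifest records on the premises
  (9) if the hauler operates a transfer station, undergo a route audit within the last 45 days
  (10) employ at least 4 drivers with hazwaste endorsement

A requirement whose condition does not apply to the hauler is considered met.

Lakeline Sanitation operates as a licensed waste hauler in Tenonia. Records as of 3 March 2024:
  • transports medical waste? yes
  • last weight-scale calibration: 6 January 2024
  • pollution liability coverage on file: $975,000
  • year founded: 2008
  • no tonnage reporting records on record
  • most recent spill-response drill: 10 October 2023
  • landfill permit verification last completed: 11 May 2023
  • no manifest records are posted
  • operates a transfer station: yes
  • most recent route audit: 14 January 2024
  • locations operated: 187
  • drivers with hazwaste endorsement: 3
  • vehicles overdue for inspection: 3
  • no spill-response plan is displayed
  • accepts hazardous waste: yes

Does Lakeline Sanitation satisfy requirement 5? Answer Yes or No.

5. condition 'transports medical waste' holds; vehicles overdue for inspection 3 > 1 → not met

No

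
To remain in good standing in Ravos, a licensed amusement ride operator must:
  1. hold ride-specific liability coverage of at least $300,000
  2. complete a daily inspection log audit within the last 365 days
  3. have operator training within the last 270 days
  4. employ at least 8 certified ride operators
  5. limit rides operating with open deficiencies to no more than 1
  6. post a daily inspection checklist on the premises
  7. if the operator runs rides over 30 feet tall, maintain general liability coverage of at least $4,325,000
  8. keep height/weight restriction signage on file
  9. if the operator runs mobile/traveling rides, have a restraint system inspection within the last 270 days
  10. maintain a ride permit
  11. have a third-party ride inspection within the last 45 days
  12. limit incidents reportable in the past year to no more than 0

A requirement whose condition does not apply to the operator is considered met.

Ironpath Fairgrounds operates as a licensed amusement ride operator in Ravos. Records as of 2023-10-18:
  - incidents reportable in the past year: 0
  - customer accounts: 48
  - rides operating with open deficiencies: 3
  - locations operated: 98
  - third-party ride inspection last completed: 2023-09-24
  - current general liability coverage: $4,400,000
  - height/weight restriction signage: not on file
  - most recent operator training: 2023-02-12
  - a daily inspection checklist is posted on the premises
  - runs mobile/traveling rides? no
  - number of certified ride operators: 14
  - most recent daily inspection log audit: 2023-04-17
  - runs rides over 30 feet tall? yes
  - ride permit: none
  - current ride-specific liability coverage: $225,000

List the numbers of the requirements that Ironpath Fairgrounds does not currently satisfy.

1. ride-specific liability coverage $225,000 < $300,000 → not met
2. daily inspection log audit 184 days ago vs limit 365 → met
3. operator training 248 days ago vs limit 270 → met
4. certified ride operators 14 ≥ 8 → met
5. rides operating with open deficiencies 3 > 1 → not met
6. daily inspection checklist present → met
7. condition 'runs rides over 30 feet tall' holds; general liability coverage $4,400,000 ≥ $4,325,000 → met
8. height/weight restriction signage absent → not met
9. condition 'runs mobile/traveling rides' does not hold → requirement n/a → met
10. ride permit absent → not met
11. third-party ride inspection 24 days ago vs limit 45 → met
12. incidents reportable in the past year 0 ≤ 0 → met
Not met: 1, 5, 8, 10

1, 5, 8, 10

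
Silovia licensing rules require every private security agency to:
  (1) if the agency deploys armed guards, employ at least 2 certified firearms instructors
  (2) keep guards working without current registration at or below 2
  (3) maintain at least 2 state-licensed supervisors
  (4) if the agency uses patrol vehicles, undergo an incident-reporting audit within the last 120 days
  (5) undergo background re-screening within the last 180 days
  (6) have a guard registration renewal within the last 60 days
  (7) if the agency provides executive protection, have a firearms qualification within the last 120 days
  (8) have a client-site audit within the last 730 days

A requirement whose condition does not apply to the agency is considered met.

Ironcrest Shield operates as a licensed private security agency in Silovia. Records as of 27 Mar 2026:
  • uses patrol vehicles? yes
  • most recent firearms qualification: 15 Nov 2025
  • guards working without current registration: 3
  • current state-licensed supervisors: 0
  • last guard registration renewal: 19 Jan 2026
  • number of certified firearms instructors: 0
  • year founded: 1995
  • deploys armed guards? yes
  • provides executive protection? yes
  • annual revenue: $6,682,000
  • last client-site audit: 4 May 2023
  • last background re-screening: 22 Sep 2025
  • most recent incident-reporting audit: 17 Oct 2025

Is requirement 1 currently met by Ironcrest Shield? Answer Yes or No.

1. condition 'deploys armed guards' holds; certified firearms instructors 0 < 2 → not met

No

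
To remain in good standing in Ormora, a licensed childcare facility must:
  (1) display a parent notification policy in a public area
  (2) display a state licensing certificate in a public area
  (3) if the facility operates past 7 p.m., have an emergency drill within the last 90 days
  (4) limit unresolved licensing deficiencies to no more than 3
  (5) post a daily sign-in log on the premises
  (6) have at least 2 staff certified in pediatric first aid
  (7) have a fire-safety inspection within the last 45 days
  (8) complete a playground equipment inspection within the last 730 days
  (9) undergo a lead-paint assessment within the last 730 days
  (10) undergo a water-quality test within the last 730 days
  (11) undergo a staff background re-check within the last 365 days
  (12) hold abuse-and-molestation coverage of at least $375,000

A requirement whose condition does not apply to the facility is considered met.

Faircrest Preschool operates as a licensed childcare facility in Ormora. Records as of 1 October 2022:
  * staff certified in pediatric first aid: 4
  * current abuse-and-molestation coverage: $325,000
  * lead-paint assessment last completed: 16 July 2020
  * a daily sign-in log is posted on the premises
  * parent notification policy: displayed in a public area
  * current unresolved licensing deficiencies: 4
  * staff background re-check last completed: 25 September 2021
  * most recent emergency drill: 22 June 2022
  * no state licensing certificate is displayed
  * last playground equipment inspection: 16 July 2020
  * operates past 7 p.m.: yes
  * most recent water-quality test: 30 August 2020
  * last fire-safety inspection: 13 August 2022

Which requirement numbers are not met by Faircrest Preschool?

1. parent notification policy present → met
2. state licensing certificate absent → not met
3. condition 'operates past 7 p.m.' holds; emergency drill 101 days ago vs limit 90 → not met
4. unresolved licensing deficiencies 4 > 3 → not met
5. daily sign-in log present → met
6. staff certified in pediatric first aid 4 ≥ 2 → met
7. fire-safety inspection 49 days ago vs limit 45 → not met
8. playground equipment inspection 807 days ago vs limit 730 → not met
9. lead-paint assessment 807 days ago vs limit 730 → not met
10. water-quality test 762 days ago vs limit 730 → not met
11. staff background re-check 371 days ago vs limit 365 → not met
12. abuse-and-molestation coverage $325,000 < $375,000 → not met
Not met: 2, 3, 4, 7, 8, 9, 10, 11, 12

2, 3, 4, 7, 8, 9, 10, 11, 12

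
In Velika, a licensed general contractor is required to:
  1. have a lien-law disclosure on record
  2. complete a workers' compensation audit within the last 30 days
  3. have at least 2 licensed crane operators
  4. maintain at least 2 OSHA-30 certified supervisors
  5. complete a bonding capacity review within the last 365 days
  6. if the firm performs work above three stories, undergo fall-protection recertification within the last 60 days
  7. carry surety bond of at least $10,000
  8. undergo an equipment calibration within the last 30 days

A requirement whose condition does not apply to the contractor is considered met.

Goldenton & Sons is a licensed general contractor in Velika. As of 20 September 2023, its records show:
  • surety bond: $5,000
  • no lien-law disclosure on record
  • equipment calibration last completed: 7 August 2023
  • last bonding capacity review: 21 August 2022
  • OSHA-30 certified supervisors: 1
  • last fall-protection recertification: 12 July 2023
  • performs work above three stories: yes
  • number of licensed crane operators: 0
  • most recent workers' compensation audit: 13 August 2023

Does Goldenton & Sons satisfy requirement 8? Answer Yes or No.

8. equipment calibration 44 days ago vs limit 30 → not met

No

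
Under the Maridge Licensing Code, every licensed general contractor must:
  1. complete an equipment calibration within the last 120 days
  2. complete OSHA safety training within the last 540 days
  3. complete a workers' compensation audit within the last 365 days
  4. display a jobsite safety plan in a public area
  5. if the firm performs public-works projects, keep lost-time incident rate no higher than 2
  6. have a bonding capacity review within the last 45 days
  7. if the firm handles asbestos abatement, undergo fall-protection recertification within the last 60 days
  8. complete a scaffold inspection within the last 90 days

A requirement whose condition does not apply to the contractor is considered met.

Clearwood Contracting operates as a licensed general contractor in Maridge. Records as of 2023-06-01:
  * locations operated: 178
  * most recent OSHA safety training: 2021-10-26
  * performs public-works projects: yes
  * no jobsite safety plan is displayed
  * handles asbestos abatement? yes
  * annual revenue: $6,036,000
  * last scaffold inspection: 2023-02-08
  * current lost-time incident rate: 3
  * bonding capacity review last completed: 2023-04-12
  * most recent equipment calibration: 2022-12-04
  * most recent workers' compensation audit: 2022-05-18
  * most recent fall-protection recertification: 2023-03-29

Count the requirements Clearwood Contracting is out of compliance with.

8

1. equipment calibration 179 days ago vs limit 120 → not met
2. OSHA safety training 583 days ago vs limit 540 → not met
3. workers' compensation audit 379 days ago vs limit 365 → not met
4. jobsite safety plan absent → not met
5. condition 'performs public-works projects' holds; lost-time incident rate 3 > 2 → not met
6. bonding capacity review 50 days ago vs limit 45 → not met
7. condition 'handles asbestos abatement' holds; fall-protection recertification 64 days ago vs limit 60 → not met
8. scaffold inspection 113 days ago vs limit 90 → not met
Not met: 8 of 8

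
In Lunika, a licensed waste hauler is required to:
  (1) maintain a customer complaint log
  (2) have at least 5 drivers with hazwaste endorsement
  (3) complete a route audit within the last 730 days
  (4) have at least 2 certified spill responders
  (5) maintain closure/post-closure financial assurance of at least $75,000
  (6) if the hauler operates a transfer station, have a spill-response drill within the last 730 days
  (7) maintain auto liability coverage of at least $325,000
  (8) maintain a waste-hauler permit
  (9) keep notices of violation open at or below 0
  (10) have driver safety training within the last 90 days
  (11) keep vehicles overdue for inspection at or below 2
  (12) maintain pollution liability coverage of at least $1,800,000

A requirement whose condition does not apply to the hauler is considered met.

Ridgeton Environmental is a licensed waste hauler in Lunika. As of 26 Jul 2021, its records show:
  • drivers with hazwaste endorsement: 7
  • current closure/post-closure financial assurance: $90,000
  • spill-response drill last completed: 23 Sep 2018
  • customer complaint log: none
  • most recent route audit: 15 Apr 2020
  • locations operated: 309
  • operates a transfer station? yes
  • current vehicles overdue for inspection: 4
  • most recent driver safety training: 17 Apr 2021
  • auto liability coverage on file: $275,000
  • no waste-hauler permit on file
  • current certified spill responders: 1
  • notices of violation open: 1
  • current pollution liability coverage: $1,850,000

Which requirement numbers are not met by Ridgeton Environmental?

1. customer complaint log absent → not met
2. drivers with hazwaste endorsement 7 ≥ 5 → met
3. route audit 467 days ago vs limit 730 → met
4. certified spill responders 1 < 2 → not met
5. closure/post-closure financial assurance $90,000 ≥ $75,000 → met
6. condition 'operates a transfer station' holds; spill-response drill 1037 days ago vs limit 730 → not met
7. auto liability coverage $275,000 < $325,000 → not met
8. waste-hauler permit absent → not met
9. notices of violation open 1 > 0 → not met
10. driver safety training 100 days ago vs limit 90 → not met
11. vehicles overdue for inspection 4 > 2 → not met
12. pollution liability coverage $1,850,000 ≥ $1,800,000 → met
Not met: 1, 4, 6, 7, 8, 9, 10, 11

1, 4, 6, 7, 8, 9, 10, 11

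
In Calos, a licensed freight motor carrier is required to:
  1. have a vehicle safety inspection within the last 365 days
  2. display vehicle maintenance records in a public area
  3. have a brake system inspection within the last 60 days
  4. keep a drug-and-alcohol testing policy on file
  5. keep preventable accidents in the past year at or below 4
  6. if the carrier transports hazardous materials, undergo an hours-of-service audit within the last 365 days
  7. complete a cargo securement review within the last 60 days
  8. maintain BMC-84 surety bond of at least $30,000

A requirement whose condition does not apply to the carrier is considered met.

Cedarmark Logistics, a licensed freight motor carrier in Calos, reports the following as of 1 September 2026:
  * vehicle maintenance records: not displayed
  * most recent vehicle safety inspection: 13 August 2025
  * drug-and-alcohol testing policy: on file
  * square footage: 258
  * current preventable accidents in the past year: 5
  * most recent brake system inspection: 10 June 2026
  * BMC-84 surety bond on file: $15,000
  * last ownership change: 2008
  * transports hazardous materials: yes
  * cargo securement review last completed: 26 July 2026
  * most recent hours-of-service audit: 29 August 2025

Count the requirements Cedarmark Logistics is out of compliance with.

6

1. vehicle safety inspection 384 days ago vs limit 365 → not met
2. vehicle maintenance records absent → not met
3. brake system inspection 83 days ago vs limit 60 → not met
4. drug-and-alcohol testing policy present → met
5. preventable accidents in the past year 5 > 4 → not met
6. condition 'transports hazardous materials' holds; hours-of-service audit 368 days ago vs limit 365 → not met
7. cargo securement review 37 days ago vs limit 60 → met
8. BMC-84 surety bond $15,000 < $30,000 → not met
Not met: 6 of 8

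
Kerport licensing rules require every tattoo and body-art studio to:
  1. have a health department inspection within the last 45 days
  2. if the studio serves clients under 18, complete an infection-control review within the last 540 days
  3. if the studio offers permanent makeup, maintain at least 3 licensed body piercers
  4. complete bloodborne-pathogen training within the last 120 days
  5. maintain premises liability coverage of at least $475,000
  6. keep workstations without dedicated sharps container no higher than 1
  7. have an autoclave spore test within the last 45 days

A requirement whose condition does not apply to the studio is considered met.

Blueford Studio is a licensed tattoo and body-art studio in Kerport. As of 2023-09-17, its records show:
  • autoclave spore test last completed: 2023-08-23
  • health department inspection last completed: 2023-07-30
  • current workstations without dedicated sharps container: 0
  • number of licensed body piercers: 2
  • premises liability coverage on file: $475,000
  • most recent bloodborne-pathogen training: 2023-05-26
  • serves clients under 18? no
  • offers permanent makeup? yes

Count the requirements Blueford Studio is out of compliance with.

2

1. health department inspection 49 days ago vs limit 45 → not met
2. condition 'serves clients under 18' does not hold → requirement n/a → met
3. condition 'offers permanent makeup' holds; licensed body piercers 2 < 3 → not met
4. bloodborne-pathogen training 114 days ago vs limit 120 → met
5. premises liability coverage $475,000 ≥ $475,000 → met
6. workstations without dedicated sharps container 0 ≤ 1 → met
7. autoclave spore test 25 days ago vs limit 45 → met
Not met: 2 of 7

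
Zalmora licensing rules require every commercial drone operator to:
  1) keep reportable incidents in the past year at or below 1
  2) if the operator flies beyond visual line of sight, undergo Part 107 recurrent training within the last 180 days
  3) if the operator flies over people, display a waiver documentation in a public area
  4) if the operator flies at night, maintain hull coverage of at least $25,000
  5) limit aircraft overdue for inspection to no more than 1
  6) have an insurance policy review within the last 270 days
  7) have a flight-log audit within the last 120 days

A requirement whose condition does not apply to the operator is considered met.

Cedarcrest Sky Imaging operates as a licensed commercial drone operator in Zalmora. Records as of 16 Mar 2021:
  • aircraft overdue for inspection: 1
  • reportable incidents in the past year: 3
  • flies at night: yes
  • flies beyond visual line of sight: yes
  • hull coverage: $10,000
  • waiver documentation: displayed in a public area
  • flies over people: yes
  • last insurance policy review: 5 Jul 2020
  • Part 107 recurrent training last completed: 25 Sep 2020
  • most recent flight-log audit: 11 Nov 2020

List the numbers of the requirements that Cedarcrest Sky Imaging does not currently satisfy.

1. reportable incidents in the past year 3 > 1 → not met
2. condition 'flies beyond visual line of sight' holds; Part 107 recurrent training 172 days ago vs limit 180 → met
3. condition 'flies over people' holds; waiver documentation present → met
4. condition 'flies at night' holds; hull coverage $10,000 < $25,000 → not met
5. aircraft overdue for inspection 1 ≤ 1 → met
6. insurance policy review 254 days ago vs limit 270 → met
7. flight-log audit 125 days ago vs limit 120 → not met
Not met: 1, 4, 7

1, 4, 7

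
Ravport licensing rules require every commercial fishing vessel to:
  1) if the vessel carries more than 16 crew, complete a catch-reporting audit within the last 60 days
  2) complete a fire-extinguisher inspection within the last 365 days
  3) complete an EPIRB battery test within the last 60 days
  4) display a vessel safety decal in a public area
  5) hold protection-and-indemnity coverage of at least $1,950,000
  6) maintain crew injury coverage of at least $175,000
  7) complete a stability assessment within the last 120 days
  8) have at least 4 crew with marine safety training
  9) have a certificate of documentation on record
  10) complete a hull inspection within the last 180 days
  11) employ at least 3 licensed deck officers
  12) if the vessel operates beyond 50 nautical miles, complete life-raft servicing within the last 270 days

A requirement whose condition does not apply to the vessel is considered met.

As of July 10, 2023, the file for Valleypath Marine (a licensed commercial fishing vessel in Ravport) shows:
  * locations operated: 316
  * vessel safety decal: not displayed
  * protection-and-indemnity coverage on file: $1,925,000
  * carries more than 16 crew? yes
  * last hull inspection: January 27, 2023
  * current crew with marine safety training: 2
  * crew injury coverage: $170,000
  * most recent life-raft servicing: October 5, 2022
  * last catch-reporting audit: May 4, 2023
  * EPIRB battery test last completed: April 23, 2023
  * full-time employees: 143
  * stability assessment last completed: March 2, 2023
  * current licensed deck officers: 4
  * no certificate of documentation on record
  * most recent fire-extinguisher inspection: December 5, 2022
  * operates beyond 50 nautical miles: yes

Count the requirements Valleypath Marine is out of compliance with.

1. condition 'carries more than 16 crew' holds; catch-reporting audit 67 days ago vs limit 60 → not met
2. fire-extinguisher inspection 217 days ago vs limit 365 → met
3. EPIRB battery test 78 days ago vs limit 60 → not met
4. vessel safety decal absent → not met
5. protection-and-indemnity coverage $1,925,000 < $1,950,000 → not met
6. crew injury coverage $170,000 < $175,000 → not met
7. stability assessment 130 days ago vs limit 120 → not met
8. crew with marine safety training 2 < 4 → not met
9. certificate of documentation absent → not met
10. hull inspection 164 days ago vs limit 180 → met
11. licensed deck officers 4 ≥ 3 → met
12. condition 'operates beyond 50 nautical miles' holds; life-raft servicing 278 days ago vs limit 270 → not met
Not met: 9 of 12

9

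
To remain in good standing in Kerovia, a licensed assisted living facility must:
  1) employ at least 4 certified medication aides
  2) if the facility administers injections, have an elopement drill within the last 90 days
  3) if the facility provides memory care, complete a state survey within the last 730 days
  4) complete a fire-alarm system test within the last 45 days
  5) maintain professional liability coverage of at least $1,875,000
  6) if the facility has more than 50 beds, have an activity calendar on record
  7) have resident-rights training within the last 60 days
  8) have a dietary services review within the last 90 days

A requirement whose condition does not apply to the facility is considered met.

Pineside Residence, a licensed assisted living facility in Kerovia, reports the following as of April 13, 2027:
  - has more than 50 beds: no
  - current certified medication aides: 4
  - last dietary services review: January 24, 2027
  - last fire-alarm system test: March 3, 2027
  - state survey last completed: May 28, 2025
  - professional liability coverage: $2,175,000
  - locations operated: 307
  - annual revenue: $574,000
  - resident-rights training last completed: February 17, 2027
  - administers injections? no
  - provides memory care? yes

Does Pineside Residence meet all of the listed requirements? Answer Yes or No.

1. certified medication aides 4 ≥ 4 → met
2. condition 'administers injections' does not hold → requirement n/a → met
3. condition 'provides memory care' holds; state survey 685 days ago vs limit 730 → met
4. fire-alarm system test 41 days ago vs limit 45 → met
5. professional liability coverage $2,175,000 ≥ $1,875,000 → met
6. condition 'has more than 50 beds' does not hold → requirement n/a → met
7. resident-rights training 55 days ago vs limit 60 → met
8. dietary services review 79 days ago vs limit 90 → met
All met.

Yes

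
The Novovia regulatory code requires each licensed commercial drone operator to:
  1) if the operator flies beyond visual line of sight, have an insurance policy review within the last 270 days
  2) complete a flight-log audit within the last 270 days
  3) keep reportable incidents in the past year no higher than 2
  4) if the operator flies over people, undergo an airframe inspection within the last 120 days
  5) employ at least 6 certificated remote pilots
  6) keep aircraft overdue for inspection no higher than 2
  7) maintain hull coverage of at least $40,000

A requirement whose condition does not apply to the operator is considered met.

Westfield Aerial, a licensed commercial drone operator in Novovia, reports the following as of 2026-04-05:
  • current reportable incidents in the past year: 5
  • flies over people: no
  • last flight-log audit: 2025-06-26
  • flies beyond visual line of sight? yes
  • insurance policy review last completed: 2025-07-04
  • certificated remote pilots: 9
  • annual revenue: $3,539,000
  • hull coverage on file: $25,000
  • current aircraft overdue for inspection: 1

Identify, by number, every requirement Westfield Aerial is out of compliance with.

1. condition 'flies beyond visual line of sight' holds; insurance policy review 275 days ago vs limit 270 → not met
2. flight-log audit 283 days ago vs limit 270 → not met
3. reportable incidents in the past year 5 > 2 → not met
4. condition 'flies over people' does not hold → requirement n/a → met
5. certificated remote pilots 9 ≥ 6 → met
6. aircraft overdue for inspection 1 ≤ 2 → met
7. hull coverage $25,000 < $40,000 → not met
Not met: 1, 2, 3, 7

1, 2, 3, 7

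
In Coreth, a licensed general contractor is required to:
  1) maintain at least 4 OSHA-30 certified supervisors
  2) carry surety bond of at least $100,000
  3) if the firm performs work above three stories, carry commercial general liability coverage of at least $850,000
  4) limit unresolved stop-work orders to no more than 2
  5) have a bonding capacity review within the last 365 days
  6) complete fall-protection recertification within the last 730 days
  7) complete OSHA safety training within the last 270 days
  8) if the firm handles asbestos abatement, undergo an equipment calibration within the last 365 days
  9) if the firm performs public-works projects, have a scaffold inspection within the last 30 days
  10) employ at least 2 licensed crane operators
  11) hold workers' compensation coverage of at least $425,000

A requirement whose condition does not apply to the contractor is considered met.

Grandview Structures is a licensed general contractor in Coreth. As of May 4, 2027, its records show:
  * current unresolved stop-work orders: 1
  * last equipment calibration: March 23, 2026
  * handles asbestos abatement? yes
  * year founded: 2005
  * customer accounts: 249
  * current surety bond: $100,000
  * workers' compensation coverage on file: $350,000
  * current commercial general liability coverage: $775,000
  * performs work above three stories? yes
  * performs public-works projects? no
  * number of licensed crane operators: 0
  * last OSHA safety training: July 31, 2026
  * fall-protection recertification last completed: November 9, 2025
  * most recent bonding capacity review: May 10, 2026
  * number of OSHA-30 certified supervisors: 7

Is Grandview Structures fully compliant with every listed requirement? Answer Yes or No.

No

1. OSHA-30 certified supervisors 7 ≥ 4 → met
2. surety bond $100,000 ≥ $100,000 → met
3. condition 'performs work above three stories' holds; commercial general liability coverage $775,000 < $850,000 → not met
4. unresolved stop-work orders 1 ≤ 2 → met
5. bonding capacity review 359 days ago vs limit 365 → met
6. fall-protection recertification 541 days ago vs limit 730 → met
7. OSHA safety training 277 days ago vs limit 270 → not met
8. condition 'handles asbestos abatement' holds; equipment calibration 407 days ago vs limit 365 → not met
9. condition 'performs public-works projects' does not hold → requirement n/a → met
10. licensed crane operators 0 < 2 → not met
11. workers' compensation coverage $350,000 < $425,000 → not met
Not met: 3, 7, 8, 10, 11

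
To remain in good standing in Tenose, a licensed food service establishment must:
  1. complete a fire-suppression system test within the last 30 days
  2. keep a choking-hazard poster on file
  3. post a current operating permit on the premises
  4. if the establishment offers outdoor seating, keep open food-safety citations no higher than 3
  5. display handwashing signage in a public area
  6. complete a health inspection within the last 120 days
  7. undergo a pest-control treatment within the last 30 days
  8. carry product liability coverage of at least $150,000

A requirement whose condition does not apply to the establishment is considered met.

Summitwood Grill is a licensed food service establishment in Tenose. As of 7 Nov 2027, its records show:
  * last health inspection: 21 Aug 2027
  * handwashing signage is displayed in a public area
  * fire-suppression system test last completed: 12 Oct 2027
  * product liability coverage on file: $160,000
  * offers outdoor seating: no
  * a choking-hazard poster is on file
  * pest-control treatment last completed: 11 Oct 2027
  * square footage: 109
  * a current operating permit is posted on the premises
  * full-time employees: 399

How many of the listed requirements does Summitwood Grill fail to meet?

1. fire-suppression system test 26 days ago vs limit 30 → met
2. choking-hazard poster present → met
3. current operating permit present → met
4. condition 'offers outdoor seating' does not hold → requirement n/a → met
5. handwashing signage present → met
6. health inspection 78 days ago vs limit 120 → met
7. pest-control treatment 27 days ago vs limit 30 → met
8. product liability coverage $160,000 ≥ $150,000 → met
Not met: 0 of 8

0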